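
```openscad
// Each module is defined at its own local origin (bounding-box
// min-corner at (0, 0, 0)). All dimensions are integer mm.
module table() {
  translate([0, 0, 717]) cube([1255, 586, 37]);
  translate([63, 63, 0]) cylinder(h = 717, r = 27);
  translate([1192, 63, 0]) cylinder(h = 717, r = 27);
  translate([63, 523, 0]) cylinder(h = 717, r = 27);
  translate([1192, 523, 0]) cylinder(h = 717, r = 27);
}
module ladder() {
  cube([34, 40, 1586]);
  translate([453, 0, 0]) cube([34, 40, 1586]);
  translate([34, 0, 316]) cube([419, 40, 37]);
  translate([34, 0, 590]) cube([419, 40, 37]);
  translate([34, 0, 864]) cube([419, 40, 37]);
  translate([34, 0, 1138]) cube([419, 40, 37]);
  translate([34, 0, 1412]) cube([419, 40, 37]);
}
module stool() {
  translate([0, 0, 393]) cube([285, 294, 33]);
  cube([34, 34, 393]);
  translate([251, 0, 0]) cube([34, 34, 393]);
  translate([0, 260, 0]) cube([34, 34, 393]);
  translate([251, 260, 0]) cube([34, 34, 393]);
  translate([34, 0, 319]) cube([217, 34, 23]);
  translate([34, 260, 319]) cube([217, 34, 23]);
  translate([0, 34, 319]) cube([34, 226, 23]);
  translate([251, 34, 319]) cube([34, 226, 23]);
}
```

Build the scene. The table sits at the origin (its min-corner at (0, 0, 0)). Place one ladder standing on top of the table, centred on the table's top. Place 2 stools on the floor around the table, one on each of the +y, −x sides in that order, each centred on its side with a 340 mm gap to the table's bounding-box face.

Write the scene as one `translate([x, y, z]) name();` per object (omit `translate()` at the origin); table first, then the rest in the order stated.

table();
translate([384, 273, 754]) ladder();
translate([485, 926, 0]) stool();
translate([-625, 146, 0]) stool();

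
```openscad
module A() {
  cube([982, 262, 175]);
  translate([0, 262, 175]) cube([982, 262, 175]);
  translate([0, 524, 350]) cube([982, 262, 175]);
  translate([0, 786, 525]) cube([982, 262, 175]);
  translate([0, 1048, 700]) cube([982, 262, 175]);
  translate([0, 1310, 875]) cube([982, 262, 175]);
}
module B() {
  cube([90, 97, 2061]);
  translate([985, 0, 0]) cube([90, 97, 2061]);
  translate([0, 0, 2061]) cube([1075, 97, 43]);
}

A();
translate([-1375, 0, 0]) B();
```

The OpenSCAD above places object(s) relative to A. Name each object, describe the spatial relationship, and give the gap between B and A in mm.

The door frame's nearest face is 300 mm from the staircase's −x face.

A is a staircase. B is a door frame. The door frame is on the floor beside the staircase on its −x side. The gap between the door frame and the staircase is 300 mm.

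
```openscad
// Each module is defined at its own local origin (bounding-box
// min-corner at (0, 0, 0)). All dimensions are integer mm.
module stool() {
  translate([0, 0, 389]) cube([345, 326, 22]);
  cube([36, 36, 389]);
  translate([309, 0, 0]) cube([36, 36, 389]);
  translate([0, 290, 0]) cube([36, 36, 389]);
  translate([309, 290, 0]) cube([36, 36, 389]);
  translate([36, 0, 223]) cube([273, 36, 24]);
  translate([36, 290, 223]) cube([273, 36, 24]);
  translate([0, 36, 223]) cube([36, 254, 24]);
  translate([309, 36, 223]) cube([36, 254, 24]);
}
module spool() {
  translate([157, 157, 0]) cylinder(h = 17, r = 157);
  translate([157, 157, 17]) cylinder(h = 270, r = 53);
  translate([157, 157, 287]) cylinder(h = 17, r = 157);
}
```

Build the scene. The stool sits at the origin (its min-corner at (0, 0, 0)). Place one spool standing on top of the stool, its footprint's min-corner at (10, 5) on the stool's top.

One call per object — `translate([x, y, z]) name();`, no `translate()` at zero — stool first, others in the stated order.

stool();
translate([10, 5, 411]) spool();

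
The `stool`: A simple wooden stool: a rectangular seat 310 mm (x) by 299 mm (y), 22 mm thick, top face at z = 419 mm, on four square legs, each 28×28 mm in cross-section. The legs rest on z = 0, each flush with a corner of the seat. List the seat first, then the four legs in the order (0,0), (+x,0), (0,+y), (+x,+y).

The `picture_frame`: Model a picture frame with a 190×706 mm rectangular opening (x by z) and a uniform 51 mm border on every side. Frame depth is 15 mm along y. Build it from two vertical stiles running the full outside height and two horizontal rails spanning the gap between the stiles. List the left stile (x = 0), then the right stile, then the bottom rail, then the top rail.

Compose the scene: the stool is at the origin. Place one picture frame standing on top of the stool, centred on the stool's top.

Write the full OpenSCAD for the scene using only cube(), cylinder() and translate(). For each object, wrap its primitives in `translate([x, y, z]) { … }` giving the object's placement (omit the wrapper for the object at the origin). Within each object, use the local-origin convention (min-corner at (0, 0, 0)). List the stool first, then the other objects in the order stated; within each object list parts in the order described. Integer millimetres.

translate([0, 0, 397]) cube([310, 299, 22]);
cube([28, 28, 397]);
translate([282, 0, 0]) cube([28, 28, 397]);
translate([0, 271, 0]) cube([28, 28, 397]);
translate([282, 271, 0]) cube([28, 28, 397]);
translate([9, 142, 419]) {
  cube([51, 15, 808]);
  translate([241, 0, 0]) cube([51, 15, 808]);
  translate([51, 0, 0]) cube([190, 15, 51]);
  translate([51, 0, 757]) cube([190, 15, 51]);
}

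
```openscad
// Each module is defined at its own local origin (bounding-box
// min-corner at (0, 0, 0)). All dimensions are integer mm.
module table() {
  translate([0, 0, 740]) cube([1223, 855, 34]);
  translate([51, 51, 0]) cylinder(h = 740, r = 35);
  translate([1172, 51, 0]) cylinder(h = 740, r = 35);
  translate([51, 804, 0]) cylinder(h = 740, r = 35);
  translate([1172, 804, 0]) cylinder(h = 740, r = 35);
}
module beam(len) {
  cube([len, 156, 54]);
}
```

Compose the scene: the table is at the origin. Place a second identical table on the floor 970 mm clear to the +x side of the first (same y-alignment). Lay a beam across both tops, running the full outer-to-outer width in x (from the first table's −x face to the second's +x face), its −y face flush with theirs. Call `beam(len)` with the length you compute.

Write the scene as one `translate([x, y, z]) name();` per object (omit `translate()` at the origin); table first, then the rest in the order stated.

table();
translate([2193, 0, 0]) table();
translate([0, 0, 774]) beam(3416);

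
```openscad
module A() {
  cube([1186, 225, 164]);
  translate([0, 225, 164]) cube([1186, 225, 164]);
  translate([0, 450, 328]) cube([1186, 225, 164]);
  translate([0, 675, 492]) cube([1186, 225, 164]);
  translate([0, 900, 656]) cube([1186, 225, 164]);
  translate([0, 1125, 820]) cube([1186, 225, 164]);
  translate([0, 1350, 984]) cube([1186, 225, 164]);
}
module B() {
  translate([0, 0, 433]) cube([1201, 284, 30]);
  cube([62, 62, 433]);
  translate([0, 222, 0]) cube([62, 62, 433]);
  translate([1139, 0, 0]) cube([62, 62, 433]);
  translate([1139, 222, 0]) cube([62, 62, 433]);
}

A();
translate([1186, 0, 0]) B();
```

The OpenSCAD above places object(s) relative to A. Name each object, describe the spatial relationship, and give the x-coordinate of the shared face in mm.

A is a staircase. B is a bench. The bench is against the staircase's +x side, with their −y faces flush. The x-coordinate of the shared face is 1186 mm.

The staircase's +x face and the bench's −x face are both at x = 1186 mm.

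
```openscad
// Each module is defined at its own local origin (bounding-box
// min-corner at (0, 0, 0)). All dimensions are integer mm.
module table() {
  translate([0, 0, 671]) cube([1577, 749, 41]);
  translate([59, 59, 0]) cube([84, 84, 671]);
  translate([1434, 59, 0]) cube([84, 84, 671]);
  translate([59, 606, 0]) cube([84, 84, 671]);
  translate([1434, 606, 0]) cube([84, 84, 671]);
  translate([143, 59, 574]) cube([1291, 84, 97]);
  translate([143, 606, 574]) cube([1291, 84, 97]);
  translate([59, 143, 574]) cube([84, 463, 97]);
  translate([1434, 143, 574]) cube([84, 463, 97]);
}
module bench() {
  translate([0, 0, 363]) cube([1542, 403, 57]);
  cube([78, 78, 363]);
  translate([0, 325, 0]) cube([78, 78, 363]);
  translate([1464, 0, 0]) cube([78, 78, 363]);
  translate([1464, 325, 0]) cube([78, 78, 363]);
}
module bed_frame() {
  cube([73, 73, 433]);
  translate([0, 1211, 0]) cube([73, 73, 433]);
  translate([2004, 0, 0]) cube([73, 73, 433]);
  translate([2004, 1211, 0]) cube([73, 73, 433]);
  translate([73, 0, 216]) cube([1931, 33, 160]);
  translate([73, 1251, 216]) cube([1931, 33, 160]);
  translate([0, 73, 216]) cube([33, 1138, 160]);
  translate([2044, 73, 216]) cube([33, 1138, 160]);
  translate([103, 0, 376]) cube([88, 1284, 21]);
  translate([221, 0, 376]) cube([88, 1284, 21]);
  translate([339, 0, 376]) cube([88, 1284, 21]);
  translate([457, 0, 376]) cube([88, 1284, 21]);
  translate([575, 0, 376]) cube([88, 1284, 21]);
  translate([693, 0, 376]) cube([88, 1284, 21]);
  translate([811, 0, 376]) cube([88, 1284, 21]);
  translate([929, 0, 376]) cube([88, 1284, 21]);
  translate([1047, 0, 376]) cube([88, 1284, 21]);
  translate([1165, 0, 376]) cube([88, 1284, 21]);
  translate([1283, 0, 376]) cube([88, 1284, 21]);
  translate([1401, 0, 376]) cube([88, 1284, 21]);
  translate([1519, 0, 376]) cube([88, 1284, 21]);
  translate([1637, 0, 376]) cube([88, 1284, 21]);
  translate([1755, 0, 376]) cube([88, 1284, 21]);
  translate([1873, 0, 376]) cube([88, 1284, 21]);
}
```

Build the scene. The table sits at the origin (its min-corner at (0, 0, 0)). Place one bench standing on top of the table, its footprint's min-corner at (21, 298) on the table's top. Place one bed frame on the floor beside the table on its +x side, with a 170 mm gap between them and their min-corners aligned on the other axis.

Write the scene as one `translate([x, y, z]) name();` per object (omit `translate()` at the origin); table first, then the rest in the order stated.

table();
translate([21, 298, 712]) bench();
translate([1747, 0, 0]) bed_frame();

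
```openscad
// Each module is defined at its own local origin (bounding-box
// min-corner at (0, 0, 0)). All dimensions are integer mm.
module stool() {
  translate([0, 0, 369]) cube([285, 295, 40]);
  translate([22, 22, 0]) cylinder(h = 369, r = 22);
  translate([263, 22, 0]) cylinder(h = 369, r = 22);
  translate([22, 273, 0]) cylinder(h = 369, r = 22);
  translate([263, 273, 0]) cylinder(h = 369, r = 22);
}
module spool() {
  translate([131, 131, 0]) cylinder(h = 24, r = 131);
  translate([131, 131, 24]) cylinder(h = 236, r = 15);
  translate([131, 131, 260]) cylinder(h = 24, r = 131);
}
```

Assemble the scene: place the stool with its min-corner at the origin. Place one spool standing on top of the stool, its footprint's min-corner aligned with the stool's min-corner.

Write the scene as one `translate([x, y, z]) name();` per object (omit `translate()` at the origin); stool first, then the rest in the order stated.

stool();
translate([0, 0, 409]) spool();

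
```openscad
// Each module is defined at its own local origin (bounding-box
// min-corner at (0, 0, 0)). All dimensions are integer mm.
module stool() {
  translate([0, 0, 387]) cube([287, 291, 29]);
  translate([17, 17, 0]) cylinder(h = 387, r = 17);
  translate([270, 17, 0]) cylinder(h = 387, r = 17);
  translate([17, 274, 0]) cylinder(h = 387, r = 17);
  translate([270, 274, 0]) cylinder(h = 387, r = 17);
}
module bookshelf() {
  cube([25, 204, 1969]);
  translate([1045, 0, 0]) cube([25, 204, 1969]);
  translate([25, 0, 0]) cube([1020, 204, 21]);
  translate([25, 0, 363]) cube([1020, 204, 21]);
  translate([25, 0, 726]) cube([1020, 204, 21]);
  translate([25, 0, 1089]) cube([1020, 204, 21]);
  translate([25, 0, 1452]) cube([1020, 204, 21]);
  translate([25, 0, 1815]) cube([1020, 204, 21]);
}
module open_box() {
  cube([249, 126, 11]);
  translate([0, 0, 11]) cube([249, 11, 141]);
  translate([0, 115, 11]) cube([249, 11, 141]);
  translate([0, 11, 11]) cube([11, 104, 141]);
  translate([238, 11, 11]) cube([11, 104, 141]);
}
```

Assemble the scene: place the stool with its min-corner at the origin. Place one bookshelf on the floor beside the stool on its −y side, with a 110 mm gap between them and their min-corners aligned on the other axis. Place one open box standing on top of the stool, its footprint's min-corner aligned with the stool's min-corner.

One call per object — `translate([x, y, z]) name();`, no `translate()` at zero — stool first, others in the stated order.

stool();
translate([0, -314, 0]) bookshelf();
translate([0, 0, 416]) open_box();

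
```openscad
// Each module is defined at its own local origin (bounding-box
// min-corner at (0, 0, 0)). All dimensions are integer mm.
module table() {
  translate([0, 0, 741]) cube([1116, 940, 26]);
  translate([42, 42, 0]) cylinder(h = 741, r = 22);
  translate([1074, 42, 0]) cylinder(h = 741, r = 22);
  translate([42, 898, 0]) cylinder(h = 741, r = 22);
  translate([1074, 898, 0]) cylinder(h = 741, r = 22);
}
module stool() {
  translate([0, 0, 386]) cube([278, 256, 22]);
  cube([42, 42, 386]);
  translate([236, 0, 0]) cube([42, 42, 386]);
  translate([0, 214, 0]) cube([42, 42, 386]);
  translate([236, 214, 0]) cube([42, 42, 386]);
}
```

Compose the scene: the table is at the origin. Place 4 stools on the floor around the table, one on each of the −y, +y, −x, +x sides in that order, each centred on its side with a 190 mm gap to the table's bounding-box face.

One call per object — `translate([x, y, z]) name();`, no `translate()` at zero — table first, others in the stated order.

table();
translate([419, -446, 0]) stool();
translate([419, 1130, 0]) stool();
translate([-468, 342, 0]) stool();
translate([1306, 342, 0]) stool();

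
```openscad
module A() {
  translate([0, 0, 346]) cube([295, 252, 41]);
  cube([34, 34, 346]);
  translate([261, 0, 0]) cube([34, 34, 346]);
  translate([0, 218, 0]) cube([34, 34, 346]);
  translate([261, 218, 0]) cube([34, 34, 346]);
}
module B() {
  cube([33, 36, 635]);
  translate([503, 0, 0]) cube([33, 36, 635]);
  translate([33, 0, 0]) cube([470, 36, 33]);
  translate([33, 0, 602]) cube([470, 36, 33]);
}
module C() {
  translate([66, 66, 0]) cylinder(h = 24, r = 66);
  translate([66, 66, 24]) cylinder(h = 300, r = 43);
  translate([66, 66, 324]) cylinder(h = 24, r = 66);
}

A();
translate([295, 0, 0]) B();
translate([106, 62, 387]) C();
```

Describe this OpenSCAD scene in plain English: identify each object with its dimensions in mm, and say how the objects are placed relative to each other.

A is a four-legged stool. The seat is a 295×252×41 mm slab whose top surface is at z = 387 mm; four square legs, each 34×34 mm in cross-section, run from the floor (z = 0) to the underside of the seat, each flush with a corner of the seat.

B is a picture frame with a 470×569 mm rectangular opening (x by z) and a uniform 33 mm border on every side. Frame depth is 36 mm along y. It is built from two vertical stiles running the full outside height and two horizontal rails spanning the gap between the stiles.

C is a spool: two coaxial disc flanges of radius 66 mm and thickness 24 mm, joined by a core cylinder of radius 43 mm and height 300 mm. The lower flange rests on z = 0 and the three cylinders share a vertical axis.

The picture frame is against the stool's +x side, with their −y faces flush. The spool is on top of the stool.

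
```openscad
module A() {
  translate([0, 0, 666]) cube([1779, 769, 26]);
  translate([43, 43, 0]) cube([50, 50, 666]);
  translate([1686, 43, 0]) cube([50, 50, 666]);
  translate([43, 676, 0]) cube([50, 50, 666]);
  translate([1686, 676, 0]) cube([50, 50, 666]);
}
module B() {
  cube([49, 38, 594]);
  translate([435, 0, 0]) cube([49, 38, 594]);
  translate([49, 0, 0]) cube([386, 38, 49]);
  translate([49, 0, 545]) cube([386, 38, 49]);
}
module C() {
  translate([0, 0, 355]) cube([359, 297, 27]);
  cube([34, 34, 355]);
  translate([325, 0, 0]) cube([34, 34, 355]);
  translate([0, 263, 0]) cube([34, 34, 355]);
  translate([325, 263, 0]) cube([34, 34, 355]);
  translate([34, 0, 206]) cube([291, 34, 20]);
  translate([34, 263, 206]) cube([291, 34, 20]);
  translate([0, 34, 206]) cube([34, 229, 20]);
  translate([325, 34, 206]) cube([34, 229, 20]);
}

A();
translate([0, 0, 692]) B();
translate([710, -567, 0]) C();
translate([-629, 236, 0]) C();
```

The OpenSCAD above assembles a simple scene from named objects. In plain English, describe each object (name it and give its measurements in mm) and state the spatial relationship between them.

A is a table with a 1779×769 mm rectangular top, 26 mm thick, top surface at z = 692 mm, supported by four 50×50 mm square legs, each inset 43 mm from the nearest pair of top edges, running from the floor.

B is a rectangular picture frame lying in the x–z plane (depth along y). The opening is 386 mm wide (x) by 496 mm tall (z), surrounded by a border 49 mm wide on all four sides. The frame is 38 mm deep and is made of two full-height vertical stiles with two horizontal rails fitted between them.

C is a four-legged stool. The seat is 359×297 mm, 27 mm thick, top at z = 382 mm. It stands on four square legs, each 34×34 mm in cross-section, from z = 0 to the seat underside, each flush with a corner of the seat. Four stretchers, 34 mm wide and 20 mm tall, connect adjacent legs with their undersides at z = 206 mm, each running between the inner faces of the legs it joins and aligned with the legs' outer faces on the other axis.

The picture frame is on top of the table. Two stools sit around the table at the −y, −x sides.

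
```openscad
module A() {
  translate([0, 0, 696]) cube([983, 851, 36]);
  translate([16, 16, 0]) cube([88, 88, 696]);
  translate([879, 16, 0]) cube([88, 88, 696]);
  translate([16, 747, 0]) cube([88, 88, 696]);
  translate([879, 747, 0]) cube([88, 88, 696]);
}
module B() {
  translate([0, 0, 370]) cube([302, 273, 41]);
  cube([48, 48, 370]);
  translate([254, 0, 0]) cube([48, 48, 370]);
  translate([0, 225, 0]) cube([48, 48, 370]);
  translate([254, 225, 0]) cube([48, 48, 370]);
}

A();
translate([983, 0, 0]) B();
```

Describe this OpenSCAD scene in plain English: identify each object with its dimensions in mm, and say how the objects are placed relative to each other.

A is a rectangular dining table. The top is 983×851×36 mm with its upper surface at z = 732 mm. It stands on four 88×88 mm square legs, each inset 16 mm from the nearest pair of top edges, running from the floor to the underside of the top.

B is a four-legged stool. The seat is a 302×273×41 mm slab whose top surface is at z = 411 mm; four square legs, each 48×48 mm in cross-section, run from the floor (z = 0) to the underside of the seat, each flush with a corner of the seat.

The stool is against the table's +x side, with their −y faces flush.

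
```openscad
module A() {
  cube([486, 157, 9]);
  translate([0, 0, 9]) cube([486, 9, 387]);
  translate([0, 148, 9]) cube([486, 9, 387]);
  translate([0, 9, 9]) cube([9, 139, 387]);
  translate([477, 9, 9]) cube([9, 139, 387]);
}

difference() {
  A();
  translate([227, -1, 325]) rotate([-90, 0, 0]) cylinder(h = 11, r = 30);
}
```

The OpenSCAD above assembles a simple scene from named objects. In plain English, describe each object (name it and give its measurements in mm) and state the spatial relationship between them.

A is an open storage box with external size 486×157×396 mm and wall thickness 9 mm (the base is also 9 mm thick). The base covers the whole footprint; the four walls stand on the base, with the y-facing walls full-width and the x-facing walls fitting between their inner faces.

The open box has a circular hole of radius 30 mm through its front wall, centred at (x = 227, z = 325).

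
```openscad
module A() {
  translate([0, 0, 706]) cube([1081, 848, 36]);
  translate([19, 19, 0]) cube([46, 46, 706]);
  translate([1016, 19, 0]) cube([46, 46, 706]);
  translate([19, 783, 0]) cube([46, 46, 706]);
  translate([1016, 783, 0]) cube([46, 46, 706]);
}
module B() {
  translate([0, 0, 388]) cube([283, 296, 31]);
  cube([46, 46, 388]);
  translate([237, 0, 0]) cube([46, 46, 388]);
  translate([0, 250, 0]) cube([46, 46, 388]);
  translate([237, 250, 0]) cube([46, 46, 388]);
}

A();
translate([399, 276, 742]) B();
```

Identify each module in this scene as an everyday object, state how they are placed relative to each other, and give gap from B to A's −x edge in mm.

A is a table. B is a stool. The stool is on top of the table, centred. The gap from the stool to the table's −x edge is 399 mm.

The stool's min-x is at 399; the table's min-x is 0; gap = 399 mm.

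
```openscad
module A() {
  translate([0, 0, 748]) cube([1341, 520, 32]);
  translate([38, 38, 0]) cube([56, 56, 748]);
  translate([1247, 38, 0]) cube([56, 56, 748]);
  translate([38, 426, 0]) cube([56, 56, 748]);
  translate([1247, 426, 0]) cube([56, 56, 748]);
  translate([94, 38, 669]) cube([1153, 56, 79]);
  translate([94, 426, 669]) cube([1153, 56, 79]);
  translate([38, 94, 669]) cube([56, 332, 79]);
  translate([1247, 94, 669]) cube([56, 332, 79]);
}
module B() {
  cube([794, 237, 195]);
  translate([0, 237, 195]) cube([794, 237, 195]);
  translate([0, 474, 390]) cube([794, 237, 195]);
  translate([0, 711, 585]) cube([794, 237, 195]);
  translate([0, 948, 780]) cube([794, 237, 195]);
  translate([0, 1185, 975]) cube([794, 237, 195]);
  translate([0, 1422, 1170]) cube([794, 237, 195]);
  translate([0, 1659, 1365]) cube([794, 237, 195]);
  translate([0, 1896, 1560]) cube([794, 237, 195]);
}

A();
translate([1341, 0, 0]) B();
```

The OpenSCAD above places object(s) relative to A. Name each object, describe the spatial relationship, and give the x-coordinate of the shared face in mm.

The table's +x face and the staircase's −x face are both at x = 1341 mm.

A is a table. B is a staircase. The staircase is against the table's +x side, with their −y faces flush. The x-coordinate of the shared face is 1341 mm.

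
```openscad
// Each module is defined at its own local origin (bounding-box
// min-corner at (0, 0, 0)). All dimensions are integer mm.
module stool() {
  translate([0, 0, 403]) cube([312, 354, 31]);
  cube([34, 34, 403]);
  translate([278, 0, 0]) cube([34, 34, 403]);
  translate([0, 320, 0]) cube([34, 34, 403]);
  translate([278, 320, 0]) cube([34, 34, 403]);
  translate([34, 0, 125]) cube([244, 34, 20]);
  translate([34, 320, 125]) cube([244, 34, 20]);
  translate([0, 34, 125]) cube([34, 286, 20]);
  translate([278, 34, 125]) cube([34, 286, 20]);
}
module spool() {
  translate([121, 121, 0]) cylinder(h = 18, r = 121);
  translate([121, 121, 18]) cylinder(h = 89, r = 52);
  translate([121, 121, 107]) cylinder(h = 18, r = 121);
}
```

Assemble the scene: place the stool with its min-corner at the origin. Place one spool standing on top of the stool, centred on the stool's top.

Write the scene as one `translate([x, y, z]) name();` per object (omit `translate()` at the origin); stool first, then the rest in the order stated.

stool();
translate([35, 56, 434]) spool();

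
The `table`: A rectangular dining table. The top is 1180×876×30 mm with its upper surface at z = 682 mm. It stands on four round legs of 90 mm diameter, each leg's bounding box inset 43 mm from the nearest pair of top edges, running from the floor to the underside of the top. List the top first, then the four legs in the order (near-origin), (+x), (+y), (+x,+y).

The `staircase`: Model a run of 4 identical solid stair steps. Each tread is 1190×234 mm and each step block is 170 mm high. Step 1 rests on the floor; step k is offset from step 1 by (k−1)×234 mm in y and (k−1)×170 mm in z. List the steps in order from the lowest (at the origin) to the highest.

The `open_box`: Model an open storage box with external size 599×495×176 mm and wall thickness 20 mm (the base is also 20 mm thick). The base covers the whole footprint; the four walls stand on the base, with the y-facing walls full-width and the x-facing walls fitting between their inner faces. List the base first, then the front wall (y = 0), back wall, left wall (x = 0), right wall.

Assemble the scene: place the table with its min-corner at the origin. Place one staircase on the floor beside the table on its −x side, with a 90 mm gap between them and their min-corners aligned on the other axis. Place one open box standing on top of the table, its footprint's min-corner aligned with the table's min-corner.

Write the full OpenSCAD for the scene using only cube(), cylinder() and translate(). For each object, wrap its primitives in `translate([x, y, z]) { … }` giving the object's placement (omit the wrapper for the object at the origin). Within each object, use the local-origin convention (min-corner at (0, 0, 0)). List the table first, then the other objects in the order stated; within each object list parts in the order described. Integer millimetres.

translate([0, 0, 652]) cube([1180, 876, 30]);
translate([88, 88, 0]) cylinder(h = 652, r = 45);
translate([1092, 88, 0]) cylinder(h = 652, r = 45);
translate([88, 788, 0]) cylinder(h = 652, r = 45);
translate([1092, 788, 0]) cylinder(h = 652, r = 45);
translate([-1280, 0, 0]) {
  cube([1190, 234, 170]);
  translate([0, 234, 170]) cube([1190, 234, 170]);
  translate([0, 468, 340]) cube([1190, 234, 170]);
  translate([0, 702, 510]) cube([1190, 234, 170]);
}
translate([0, 0, 682]) {
  cube([599, 495, 20]);
  translate([0, 0, 20]) cube([599, 20, 156]);
  translate([0, 475, 20]) cube([599, 20, 156]);
  translate([0, 20, 20]) cube([20, 455, 156]);
  translate([579, 20, 20]) cube([20, 455, 156]);
}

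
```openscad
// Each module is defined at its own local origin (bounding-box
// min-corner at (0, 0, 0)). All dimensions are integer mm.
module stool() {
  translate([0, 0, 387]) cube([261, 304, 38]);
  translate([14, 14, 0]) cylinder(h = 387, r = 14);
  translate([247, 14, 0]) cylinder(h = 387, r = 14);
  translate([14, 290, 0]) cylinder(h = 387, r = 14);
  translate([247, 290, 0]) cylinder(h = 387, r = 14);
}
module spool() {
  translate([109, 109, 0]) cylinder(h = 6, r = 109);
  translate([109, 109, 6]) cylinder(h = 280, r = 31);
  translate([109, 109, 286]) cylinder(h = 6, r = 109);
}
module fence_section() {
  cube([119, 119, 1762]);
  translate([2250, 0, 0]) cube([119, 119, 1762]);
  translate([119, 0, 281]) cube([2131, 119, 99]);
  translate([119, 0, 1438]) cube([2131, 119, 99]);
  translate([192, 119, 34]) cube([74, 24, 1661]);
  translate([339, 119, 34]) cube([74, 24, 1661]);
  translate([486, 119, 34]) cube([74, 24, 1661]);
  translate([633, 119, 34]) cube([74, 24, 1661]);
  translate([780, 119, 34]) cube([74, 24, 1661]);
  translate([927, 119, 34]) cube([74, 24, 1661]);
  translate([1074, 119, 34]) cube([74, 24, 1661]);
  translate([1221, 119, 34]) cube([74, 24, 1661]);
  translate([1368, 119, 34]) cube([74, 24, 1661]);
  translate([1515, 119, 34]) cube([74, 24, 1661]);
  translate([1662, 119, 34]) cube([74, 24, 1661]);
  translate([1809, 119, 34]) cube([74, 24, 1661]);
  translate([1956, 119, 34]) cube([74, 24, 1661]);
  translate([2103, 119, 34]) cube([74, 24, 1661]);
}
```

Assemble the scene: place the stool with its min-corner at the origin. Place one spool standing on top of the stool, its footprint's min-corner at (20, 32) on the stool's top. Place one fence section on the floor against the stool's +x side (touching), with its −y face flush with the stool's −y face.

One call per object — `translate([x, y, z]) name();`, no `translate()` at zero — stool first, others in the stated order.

stool();
translate([20, 32, 425]) spool();
translate([261, 0, 0]) fence_section();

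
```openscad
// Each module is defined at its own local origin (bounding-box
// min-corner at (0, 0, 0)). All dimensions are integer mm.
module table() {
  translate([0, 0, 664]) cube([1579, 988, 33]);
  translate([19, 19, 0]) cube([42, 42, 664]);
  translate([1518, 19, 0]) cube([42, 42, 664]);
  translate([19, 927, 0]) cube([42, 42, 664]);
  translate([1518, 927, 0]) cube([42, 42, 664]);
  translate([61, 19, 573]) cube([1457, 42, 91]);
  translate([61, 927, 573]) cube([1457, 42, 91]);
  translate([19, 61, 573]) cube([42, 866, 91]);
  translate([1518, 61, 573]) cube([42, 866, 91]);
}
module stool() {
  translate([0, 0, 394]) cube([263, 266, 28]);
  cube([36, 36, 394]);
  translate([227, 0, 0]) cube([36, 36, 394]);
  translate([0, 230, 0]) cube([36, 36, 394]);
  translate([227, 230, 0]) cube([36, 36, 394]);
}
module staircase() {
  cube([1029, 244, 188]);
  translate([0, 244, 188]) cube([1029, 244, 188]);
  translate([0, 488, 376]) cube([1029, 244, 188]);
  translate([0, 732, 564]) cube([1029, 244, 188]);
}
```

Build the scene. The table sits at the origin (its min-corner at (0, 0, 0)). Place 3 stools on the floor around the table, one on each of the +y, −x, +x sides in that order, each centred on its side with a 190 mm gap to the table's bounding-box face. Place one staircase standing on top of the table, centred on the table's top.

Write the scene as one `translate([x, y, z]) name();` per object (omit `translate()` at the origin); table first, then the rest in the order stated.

table();
translate([658, 1178, 0]) stool();
translate([-453, 361, 0]) stool();
translate([1769, 361, 0]) stool();
translate([275, 6, 697]) staircase();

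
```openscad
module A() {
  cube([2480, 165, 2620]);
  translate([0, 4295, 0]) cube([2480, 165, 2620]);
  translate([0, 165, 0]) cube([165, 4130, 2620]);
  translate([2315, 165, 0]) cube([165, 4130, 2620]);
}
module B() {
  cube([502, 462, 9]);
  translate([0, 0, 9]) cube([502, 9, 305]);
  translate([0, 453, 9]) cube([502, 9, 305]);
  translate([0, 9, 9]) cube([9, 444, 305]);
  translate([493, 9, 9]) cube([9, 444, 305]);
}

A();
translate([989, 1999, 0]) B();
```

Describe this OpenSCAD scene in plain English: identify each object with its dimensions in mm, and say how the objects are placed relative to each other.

A is a box-shaped house frame (walls only): outside footprint 2480×4460 mm, wall height 2620 mm, wall thickness 165 mm. The two y-facing walls run the full x-width; the two x-facing walls fit between the inner faces of the y-facing walls.

B is an open storage box with external size 502×462×314 mm and wall thickness 9 mm (the base is also 9 mm thick). The base covers the whole footprint; the four walls stand on the base, with the y-facing walls full-width and the x-facing walls fitting between their inner faces.

The open box sits inside the house frame, centred.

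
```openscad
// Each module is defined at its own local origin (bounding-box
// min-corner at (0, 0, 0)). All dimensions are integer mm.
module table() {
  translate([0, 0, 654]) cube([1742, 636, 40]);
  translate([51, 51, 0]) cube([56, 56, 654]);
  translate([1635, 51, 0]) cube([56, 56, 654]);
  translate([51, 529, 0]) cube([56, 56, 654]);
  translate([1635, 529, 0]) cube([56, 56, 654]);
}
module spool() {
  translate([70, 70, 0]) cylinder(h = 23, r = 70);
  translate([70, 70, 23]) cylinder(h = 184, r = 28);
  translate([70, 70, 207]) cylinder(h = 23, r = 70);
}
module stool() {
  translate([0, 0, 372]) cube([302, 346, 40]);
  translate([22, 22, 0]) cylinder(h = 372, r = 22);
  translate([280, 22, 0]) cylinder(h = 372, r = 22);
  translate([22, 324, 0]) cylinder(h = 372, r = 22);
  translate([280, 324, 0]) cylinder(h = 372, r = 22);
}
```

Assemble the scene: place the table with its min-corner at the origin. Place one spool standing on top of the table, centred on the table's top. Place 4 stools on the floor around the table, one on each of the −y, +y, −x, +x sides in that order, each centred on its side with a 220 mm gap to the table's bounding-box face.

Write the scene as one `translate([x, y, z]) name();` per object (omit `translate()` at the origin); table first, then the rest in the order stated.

table();
translate([801, 248, 694]) spool();
translate([720, -566, 0]) stool();
translate([720, 856, 0]) stool();
translate([-522, 145, 0]) stool();
translate([1962, 145, 0]) stool();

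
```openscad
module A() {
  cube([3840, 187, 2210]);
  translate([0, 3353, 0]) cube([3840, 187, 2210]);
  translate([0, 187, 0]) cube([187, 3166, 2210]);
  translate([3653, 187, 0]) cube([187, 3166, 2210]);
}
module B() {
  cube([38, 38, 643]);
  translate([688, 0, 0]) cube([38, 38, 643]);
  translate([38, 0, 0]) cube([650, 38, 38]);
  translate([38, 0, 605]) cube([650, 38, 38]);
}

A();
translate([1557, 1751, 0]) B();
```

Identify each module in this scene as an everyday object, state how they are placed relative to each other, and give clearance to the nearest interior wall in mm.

A is a house frame. B is a picture frame. The picture frame sits inside the house frame, centred. The clearance to the nearest interior wall is 1370 mm.

Clearances: x = 1370, y = 1564; minimum 1370 mm.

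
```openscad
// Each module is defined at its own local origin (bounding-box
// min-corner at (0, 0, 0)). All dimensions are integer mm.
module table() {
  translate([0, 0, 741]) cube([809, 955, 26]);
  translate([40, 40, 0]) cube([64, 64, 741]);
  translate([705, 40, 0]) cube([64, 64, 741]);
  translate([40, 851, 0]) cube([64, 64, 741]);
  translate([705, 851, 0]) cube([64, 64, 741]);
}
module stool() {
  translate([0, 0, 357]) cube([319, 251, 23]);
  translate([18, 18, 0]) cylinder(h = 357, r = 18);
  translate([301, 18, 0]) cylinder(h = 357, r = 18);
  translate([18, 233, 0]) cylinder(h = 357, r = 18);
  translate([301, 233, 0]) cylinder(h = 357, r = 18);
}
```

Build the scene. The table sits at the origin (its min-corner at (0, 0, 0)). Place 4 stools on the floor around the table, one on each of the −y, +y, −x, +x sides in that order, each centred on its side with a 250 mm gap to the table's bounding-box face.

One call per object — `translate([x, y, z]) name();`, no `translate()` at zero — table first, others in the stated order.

table();
translate([245, -501, 0]) stool();
translate([245, 1205, 0]) stool();
translate([-569, 352, 0]) stool();
translate([1059, 352, 0]) stool();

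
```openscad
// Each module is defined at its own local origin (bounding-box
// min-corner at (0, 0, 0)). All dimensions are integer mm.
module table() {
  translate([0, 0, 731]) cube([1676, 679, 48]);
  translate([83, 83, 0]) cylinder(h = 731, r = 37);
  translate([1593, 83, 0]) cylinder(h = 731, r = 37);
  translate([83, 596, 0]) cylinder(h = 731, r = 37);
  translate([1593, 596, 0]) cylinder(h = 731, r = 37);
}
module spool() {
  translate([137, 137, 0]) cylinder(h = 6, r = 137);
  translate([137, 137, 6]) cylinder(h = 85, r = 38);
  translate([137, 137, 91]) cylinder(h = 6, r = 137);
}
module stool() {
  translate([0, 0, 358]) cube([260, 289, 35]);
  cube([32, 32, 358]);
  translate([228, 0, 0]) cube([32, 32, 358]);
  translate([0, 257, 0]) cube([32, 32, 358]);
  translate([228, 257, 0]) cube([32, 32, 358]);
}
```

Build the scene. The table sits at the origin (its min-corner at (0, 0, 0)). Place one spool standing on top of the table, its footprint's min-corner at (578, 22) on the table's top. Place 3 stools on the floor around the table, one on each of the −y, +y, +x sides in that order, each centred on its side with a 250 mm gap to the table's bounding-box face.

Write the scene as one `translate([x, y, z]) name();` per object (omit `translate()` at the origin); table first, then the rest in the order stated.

table();
translate([578, 22, 779]) spool();
translate([708, -539, 0]) stool();
translate([708, 929, 0]) stool();
translate([1926, 195, 0]) stool();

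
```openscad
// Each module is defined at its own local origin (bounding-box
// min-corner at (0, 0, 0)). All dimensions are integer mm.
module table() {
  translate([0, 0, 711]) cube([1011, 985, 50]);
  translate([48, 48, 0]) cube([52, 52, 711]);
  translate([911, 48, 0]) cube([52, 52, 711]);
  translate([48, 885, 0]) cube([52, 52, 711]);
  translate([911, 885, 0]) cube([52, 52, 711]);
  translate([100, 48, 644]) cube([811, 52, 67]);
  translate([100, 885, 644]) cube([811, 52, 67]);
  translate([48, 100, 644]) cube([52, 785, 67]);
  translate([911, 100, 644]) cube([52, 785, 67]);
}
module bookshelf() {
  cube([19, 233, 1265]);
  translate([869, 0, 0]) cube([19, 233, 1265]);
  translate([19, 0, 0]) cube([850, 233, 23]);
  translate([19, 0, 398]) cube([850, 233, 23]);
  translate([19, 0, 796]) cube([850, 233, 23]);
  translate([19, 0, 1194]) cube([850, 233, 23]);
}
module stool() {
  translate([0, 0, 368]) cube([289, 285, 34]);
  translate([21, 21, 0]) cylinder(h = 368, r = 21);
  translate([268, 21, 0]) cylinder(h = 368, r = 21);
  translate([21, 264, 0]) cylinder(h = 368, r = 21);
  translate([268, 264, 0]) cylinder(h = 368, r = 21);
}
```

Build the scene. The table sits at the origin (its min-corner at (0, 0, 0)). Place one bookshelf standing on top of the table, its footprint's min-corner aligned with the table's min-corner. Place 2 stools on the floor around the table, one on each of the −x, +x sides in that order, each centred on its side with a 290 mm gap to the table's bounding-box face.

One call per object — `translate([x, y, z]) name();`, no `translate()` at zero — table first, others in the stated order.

table();
translate([0, 0, 761]) bookshelf();
translate([-579, 350, 0]) stool();
translate([1301, 350, 0]) stool();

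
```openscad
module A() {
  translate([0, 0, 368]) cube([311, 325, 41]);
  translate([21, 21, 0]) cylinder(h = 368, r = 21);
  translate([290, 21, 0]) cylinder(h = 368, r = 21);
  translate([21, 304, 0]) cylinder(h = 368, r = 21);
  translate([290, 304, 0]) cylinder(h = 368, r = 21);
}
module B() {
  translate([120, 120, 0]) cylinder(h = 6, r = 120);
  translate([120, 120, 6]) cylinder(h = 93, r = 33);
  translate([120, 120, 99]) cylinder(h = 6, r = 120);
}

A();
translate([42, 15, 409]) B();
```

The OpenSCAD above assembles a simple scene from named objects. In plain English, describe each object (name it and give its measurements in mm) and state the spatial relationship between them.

A is a four-legged stool. The seat is a 311×325×41 mm slab whose top surface is at z = 409 mm; four round legs, each 42 mm in diameter, run from the floor (z = 0) to the underside of the seat, each leg's axis is inset half a diameter from the nearest pair of seat edges (so the leg's bounding box is flush with the corner).

B is a spool: two coaxial disc flanges of radius 120 mm and thickness 6 mm, joined by a core cylinder of radius 33 mm and height 93 mm. The lower flange rests on z = 0 and the three cylinders share a vertical axis.

The spool is on top of the stool.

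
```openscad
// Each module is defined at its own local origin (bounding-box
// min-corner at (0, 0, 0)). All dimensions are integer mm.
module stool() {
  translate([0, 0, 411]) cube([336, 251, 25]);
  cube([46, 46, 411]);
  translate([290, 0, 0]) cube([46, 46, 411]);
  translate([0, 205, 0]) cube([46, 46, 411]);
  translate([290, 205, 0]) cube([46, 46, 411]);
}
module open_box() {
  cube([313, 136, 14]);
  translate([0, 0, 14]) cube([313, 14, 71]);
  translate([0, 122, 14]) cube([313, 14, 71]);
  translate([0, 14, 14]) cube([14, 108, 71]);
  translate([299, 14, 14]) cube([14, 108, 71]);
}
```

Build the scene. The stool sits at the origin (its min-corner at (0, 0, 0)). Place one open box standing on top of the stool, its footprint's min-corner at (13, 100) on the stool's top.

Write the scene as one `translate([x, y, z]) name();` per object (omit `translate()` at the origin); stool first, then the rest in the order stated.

stool();
translate([13, 100, 436]) open_box();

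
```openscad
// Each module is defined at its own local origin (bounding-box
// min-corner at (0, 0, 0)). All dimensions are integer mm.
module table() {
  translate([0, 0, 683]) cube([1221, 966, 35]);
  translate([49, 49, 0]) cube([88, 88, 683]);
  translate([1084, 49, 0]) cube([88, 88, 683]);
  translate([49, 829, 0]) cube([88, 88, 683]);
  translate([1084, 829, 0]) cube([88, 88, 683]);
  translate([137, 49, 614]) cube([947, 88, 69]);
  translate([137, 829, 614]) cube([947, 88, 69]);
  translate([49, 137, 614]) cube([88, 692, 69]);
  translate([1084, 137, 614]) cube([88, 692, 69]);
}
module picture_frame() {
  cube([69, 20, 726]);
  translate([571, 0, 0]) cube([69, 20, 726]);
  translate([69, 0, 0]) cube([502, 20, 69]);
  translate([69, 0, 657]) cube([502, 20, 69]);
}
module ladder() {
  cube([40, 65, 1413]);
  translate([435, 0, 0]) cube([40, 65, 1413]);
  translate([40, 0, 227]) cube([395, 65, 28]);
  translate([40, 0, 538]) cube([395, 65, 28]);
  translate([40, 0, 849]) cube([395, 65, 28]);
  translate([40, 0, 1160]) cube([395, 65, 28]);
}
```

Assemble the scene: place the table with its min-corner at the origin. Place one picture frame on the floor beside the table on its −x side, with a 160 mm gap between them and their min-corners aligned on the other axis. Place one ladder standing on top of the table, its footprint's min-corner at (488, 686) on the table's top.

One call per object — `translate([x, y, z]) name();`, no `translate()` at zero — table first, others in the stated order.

table();
translate([-800, 0, 0]) picture_frame();
translate([488, 686, 718]) ladder();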